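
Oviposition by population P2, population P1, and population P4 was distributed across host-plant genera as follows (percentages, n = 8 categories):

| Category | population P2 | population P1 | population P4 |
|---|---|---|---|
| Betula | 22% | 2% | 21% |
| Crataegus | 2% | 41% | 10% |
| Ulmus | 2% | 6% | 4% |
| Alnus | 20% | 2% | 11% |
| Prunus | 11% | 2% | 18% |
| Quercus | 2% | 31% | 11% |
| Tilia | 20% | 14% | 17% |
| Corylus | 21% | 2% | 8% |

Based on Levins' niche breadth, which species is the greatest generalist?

Convert percentages to proportions (divide by 100).
Σp_P2ᵢ² = 0.22² + 0.02² + 0.02² + 0.20² + 0.11² + 0.02² + 0.20² + 0.21² = 0.0484 + 0.0004 + 0.0004 + 0.0400 + 0.0121 + 0.0004 + 0.0400 + 0.0441 = 0.1858
B_P2 = 1 / 0.1858 = 5.3821
Σp_P1ᵢ² = 0.02² + 0.41² + 0.06² + 0.02² + 0.02² + 0.31² + 0.14² + 0.02² = 0.0004 + 0.1681 + 0.0036 + 0.0004 + 0.0004 + 0.0961 + 0.0196 + 0.0004 = 0.2890
B_P1 = 1 / 0.2890 = 3.4602
Σp_P4ᵢ² = 0.21² + 0.10² + 0.04² + 0.11² + 0.18² + 0.11² + 0.17² + 0.08² = 0.0441 + 0.0100 + 0.0016 + 0.0121 + 0.0324 + 0.0121 + 0.0289 + 0.0064 = 0.1476
B_P4 = 1 / 0.1476 = 6.7751
Highest B → broadest niche (most generalist): population P4 (B = 6.78).

population P4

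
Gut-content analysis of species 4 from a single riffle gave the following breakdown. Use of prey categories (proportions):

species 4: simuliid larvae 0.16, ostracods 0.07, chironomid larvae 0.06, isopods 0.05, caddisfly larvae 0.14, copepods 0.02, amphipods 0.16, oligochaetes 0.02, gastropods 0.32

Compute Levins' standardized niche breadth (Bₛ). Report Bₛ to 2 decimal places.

Σpᵢ² = 0.16² + 0.07² + 0.06² + 0.05² + 0.14² + 0.02² + 0.16² + 0.02² + 0.32² = 0.0256 + 0.0049 + 0.0036 + 0.0025 + 0.0196 + 0.0004 + 0.0256 + 0.0004 + 0.1024 = 0.1850
B = 1 / 0.1850 = 5.4054
Bₛ = (B − 1)/(n − 1) = (5.4054 − 1)/(9 − 1) = 4.4054/8 = 0.5507

0.55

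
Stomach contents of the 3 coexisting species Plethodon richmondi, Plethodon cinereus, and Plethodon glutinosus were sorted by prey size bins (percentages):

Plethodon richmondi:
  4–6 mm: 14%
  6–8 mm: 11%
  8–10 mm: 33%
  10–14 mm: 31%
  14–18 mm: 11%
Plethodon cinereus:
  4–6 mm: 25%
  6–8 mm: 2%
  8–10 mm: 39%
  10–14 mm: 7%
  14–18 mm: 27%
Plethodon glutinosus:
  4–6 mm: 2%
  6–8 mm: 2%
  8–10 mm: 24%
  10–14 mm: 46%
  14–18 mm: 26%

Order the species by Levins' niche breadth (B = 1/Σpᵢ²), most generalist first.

Convert percentages to proportions (divide by 100).
Σp_richᵢ² = 0.14² + 0.11² + 0.33² + 0.31² + 0.11² = 0.0196 + 0.0121 + 0.1089 + 0.0961 + 0.0121 = 0.2488
B_rich = 1 / 0.2488 = 4.0193
Σp_cineᵢ² = 0.25² + 0.02² + 0.39² + 0.07² + 0.27² = 0.0625 + 0.0004 + 0.1521 + 0.0049 + 0.0729 = 0.2928
B_cine = 1 / 0.2928 = 3.4153
Σp_glutᵢ² = 0.02² + 0.02² + 0.24² + 0.46² + 0.26² = 0.0004 + 0.0004 + 0.0576 + 0.2116 + 0.0676 = 0.3376
B_glut = 1 / 0.3376 = 2.9621
Ranking by B (broadest → narrowest): Plethodon richmondi (4.02) > Plethodon cinereus (3.42) > Plethodon glutinosus (2.96)

Plethodon richmondi > Plethodon cinereus > Plethodon glutinosus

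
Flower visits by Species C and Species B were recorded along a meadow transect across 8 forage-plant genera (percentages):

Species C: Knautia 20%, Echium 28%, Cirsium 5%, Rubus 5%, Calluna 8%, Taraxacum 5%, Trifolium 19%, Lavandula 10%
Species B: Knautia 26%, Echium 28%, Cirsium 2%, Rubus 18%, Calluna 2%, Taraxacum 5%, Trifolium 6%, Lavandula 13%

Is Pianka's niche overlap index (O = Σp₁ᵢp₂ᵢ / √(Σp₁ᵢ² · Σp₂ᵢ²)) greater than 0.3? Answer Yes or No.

Convert percentages to proportions (divide by 100).
Σ p₁ᵢp₂ᵢ = 0.0520 + 0.0784 + 0.0010 + 0.0090 + 0.0016 + 0.0025 + 0.0114 + 0.0130 = 0.1689
Σp_1ᵢ² = 0.20² + 0.28² + 0.05² + 0.05² + 0.08² + 0.05² + 0.19² + 0.10² = 0.0400 + 0.0784 + 0.0025 + 0.0025 + 0.0064 + 0.0025 + 0.0361 + 0.0100 = 0.1784
Σp_2ᵢ² = 0.26² + 0.28² + 0.02² + 0.18² + 0.02² + 0.05² + 0.06² + 0.13² = 0.0676 + 0.0784 + 0.0004 + 0.0324 + 0.0004 + 0.0025 + 0.0036 + 0.0169 = 0.2022
O = 0.1689 / √(0.1784 × 0.2022) = 0.1689 / 0.18993 = 0.8893
O = 0.8893 > 0.3 → Yes.

Yes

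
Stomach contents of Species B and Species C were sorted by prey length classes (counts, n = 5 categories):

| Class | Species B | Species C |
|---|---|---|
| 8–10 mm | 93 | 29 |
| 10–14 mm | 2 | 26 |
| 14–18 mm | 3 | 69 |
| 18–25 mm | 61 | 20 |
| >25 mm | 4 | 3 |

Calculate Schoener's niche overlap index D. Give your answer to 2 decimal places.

Proportions for Species B (n=163): 93/163=0.5706, 2/163=0.0123, 3/163=0.0184, 61/163=0.3742, 4/163=0.0245
Proportions for Species C (n=147): 29/147=0.1973, 26/147=0.1769, 69/147=0.4694, 20/147=0.1361, 3/147=0.0204
Σ|p₁ᵢ − p₂ᵢ| = 0.3733 + 0.1646 + 0.4510 + 0.2381 + 0.0041 = 1.2311
D = 1 − ½ × 1.2311 = 1 − 0.61555 = 0.38445

0.38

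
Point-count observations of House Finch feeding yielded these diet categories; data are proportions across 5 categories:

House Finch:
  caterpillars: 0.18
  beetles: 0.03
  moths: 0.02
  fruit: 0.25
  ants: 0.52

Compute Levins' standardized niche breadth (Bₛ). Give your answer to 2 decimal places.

0.43

Σpᵢ² = 0.18² + 0.03² + 0.02² + 0.25² + 0.52² = 0.0324 + 0.0009 + 0.0004 + 0.0625 + 0.2704 = 0.3666
B = 1 / 0.3666 = 2.7278
Bₛ = (B − 1)/(n − 1) = (2.7278 − 1)/(5 − 1) = 1.7278/4 = 0.4320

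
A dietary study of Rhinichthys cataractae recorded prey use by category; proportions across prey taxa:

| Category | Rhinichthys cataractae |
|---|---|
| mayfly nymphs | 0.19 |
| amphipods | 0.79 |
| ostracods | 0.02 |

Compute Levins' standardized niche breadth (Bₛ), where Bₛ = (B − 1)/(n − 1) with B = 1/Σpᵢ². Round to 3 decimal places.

Σpᵢ² = 0.19² + 0.79² + 0.02² = 0.0361 + 0.6241 + 0.0004 = 0.6606
B = 1 / 0.6606 = 1.51378
Bₛ = (B − 1)/(n − 1) = (1.51378 − 1)/(3 − 1) = 0.51378/2 = 0.25689

0.257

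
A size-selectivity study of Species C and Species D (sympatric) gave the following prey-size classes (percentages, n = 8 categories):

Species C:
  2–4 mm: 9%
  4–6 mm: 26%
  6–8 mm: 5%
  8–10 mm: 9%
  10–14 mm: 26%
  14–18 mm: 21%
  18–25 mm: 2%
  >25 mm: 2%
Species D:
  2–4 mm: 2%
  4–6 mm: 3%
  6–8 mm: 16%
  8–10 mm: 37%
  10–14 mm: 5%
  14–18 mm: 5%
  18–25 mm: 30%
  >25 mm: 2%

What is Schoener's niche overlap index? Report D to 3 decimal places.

Convert percentages to proportions (divide by 100).
Σ|p₁ᵢ − p₂ᵢ| = 0.07 + 0.23 + 0.11 + 0.28 + 0.21 + 0.16 + 0.28 + 0.00 = 1.34
D = 1 − ½ × 1.34 = 1 − 0.670 = 0.33000

0.330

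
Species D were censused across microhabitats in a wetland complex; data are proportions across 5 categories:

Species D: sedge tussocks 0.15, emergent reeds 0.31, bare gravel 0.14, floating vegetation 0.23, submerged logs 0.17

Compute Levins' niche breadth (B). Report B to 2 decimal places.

Σpᵢ² = 0.15² + 0.31² + 0.14² + 0.23² + 0.17² = 0.0225 + 0.0961 + 0.0196 + 0.0529 + 0.0289 = 0.2200
B = 1 / 0.2200 = 4.5455

4.55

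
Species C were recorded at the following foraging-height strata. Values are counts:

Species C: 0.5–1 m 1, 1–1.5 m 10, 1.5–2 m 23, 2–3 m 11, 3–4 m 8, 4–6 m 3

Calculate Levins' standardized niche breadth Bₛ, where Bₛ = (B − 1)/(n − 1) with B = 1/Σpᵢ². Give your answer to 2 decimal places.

Proportions for Species C (n=56): 1/56=0.0179, 10/56=0.1786, 23/56=0.4107, 11/56=0.1964, 8/56=0.1429, 3/56=0.0536
Σpᵢ² = 0.0179² + 0.1786² + 0.4107² + 0.1964² + 0.1429² + 0.0536² = 0.000320 + 0.031898 + 0.168674 + 0.038573 + 0.020420 + 0.002873 = 0.262758
B = 1 / 0.262758 = 3.8058
Bₛ = (B − 1)/(n − 1) = (3.8058 − 1)/(6 − 1) = 2.8058/5 = 0.5612

0.56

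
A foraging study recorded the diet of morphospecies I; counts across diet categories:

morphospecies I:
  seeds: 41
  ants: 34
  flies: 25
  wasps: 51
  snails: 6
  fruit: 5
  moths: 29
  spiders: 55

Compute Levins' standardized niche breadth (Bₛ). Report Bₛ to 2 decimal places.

Proportions for morphospecies I (n=246): 41/246=0.1667, 34/246=0.1382, 25/246=0.1016, 51/246=0.2073, 6/246=0.0244, 5/246=0.0203, 29/246=0.1179, 55/246=0.2236
Σpᵢ² = 0.1667² + 0.1382² + 0.1016² + 0.2073² + 0.0244² + 0.0203² + 0.1179² + 0.2236² = 0.027789 + 0.019099 + 0.010323 + 0.042973 + 0.000595 + 0.000412 + 0.013900 + 0.049997 = 0.165088
B = 1 / 0.165088 = 6.0574
Bₛ = (B − 1)/(n − 1) = (6.0574 − 1)/(8 − 1) = 5.0574/7 = 0.7225

0.72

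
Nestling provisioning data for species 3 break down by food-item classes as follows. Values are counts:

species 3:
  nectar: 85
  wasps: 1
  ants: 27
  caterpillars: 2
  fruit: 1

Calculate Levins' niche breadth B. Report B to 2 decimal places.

Proportions for species 3 (n=116): 85/116=0.7328, 1/116=0.0086, 27/116=0.2328, 2/116=0.0172, 1/116=0.0086
Σpᵢ² = 0.7328² + 0.0086² + 0.2328² + 0.0172² + 0.0086² = 0.536996 + 0.000074 + 0.054196 + 0.000296 + 0.000074 = 0.591636
B = 1 / 0.591636 = 1.6902

1.69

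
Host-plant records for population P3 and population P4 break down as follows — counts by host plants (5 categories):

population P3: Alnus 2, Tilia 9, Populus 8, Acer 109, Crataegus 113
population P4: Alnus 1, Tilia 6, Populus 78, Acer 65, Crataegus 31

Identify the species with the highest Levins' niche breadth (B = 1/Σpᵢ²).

Proportions for population P3 (n=241): 2/241=0.0083, 9/241=0.0373, 8/241=0.0332, 109/241=0.4523, 113/241=0.4689
Proportions for population P4 (n=181): 1/181=0.0055, 6/181=0.0331, 78/181=0.4309, 65/181=0.3591, 31/181=0.1713
Σp_P3ᵢ² = 0.0083² + 0.0373² + 0.0332² + 0.4523² + 0.4689² = 0.000069 + 0.001391 + 0.001102 + 0.204575 + 0.219867 = 0.427004
B_P3 = 1 / 0.427004 = 2.3419
Σp_P4ᵢ² = 0.0055² + 0.0331² + 0.4309² + 0.3591² + 0.1713² = 0.000030 + 0.001096 + 0.185675 + 0.128953 + 0.029344 = 0.345098
B_P4 = 1 / 0.345098 = 2.8977
Highest B → broadest niche (most generalist): population P4 (B = 2.90).

population P4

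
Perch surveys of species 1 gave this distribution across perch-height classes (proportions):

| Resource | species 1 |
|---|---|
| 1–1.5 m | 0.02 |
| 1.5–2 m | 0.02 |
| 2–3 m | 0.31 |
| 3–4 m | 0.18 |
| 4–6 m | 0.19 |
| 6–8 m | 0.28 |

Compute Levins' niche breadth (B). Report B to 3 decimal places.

4.102

Σpᵢ² = 0.02² + 0.02² + 0.31² + 0.18² + 0.19² + 0.28² = 0.0004 + 0.0004 + 0.0961 + 0.0324 + 0.0361 + 0.0784 = 0.2438
B = 1 / 0.2438 = 4.10172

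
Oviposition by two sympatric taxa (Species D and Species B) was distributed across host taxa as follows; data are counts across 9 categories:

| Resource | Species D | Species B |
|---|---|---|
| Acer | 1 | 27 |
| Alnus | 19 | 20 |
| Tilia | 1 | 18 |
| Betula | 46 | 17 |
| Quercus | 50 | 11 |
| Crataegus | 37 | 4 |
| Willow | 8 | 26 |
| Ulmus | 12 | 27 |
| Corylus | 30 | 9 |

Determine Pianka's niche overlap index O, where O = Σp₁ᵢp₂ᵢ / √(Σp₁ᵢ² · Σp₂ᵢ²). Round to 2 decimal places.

0.54

Proportions for Species D (n=204): 1/204=0.0049, 19/204=0.0931, 1/204=0.0049, 46/204=0.2255, 50/204=0.2451, 37/204=0.1814, 8/204=0.0392, 12/204=0.0588, 30/204=0.1471
Proportions for Species B (n=159): 27/159=0.1698, 20/159=0.1258, 18/159=0.1132, 17/159=0.1069, 11/159=0.0692, 4/159=0.0252, 26/159=0.1635, 27/159=0.1698, 9/159=0.0566
Σ p₁ᵢp₂ᵢ = 0.000832 + 0.011712 + 0.000555 + 0.024106 + 0.016961 + 0.004571 + 0.006409 + 0.009984 + 0.008326 = 0.083456
Σp_1ᵢ² = 0.0049² + 0.0931² + 0.0049² + 0.2255² + 0.2451² + 0.1814² + 0.0392² + 0.0588² + 0.1471² = 0.000024 + 0.008668 + 0.000024 + 0.050850 + 0.060074 + 0.032906 + 0.001537 + 0.003457 + 0.021638 = 0.179178
Σp_2ᵢ² = 0.1698² + 0.1258² + 0.1132² + 0.1069² + 0.0692² + 0.0252² + 0.1635² + 0.1698² + 0.0566² = 0.028832 + 0.015826 + 0.012814 + 0.011428 + 0.004789 + 0.000635 + 0.026732 + 0.028832 + 0.003204 = 0.133092
O = 0.083456 / √(0.179178 × 0.133092) = 0.083456 / 0.1544253 = 0.5404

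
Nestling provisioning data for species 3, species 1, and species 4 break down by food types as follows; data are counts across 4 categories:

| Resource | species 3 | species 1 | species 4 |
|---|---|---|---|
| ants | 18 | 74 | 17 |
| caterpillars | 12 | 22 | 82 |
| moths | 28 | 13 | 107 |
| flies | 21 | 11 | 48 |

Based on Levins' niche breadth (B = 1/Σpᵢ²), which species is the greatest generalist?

species 3

Proportions for species 3 (n=79): 18/79=0.2278, 12/79=0.1519, 28/79=0.3544, 21/79=0.2658
Proportions for species 1 (n=120): 74/120=0.6167, 22/120=0.1833, 13/120=0.1083, 11/120=0.0917
Proportions for species 4 (n=254): 17/254=0.0669, 82/254=0.3228, 107/254=0.4213, 48/254=0.1890
Σp_3ᵢ² = 0.2278² + 0.1519² + 0.3544² + 0.2658² = 0.051893 + 0.023074 + 0.125599 + 0.070650 = 0.271216
B_3 = 1 / 0.271216 = 3.6871
Σp_1ᵢ² = 0.6167² + 0.1833² + 0.1083² + 0.0917² = 0.380319 + 0.033599 + 0.011729 + 0.008409 = 0.434056
B_1 = 1 / 0.434056 = 2.3039
Σp_4ᵢ² = 0.0669² + 0.3228² + 0.4213² + 0.1890² = 0.004476 + 0.104200 + 0.177494 + 0.035721 = 0.321891
B_4 = 1 / 0.321891 = 3.1066
Highest B → broadest niche (most generalist): species 3 (B = 3.69).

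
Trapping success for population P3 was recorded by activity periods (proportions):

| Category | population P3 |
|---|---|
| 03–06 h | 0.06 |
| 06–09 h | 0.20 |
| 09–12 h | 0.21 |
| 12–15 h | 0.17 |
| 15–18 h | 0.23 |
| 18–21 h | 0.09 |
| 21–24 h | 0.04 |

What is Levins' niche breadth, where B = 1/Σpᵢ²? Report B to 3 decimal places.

Σpᵢ² = 0.06² + 0.20² + 0.21² + 0.17² + 0.23² + 0.09² + 0.04² = 0.0036 + 0.0400 + 0.0441 + 0.0289 + 0.0529 + 0.0081 + 0.0016 = 0.1792
B = 1 / 0.1792 = 5.58036

5.580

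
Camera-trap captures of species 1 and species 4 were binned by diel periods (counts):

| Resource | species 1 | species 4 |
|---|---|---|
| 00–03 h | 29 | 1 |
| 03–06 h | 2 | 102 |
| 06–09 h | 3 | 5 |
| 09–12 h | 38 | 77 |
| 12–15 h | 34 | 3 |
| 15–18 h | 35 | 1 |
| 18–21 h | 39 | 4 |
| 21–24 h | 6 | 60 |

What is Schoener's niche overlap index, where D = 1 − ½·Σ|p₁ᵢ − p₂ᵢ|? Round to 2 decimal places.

Proportions for species 1 (n=186): 29/186=0.1559, 2/186=0.0108, 3/186=0.0161, 38/186=0.2043, 34/186=0.1828, 35/186=0.1882, 39/186=0.2097, 6/186=0.0323
Proportions for species 4 (n=253): 1/253=0.0040, 102/253=0.4032, 5/253=0.0198, 77/253=0.3043, 3/253=0.0119, 1/253=0.0040, 4/253=0.0158, 60/253=0.2372
Σ|p₁ᵢ − p₂ᵢ| = 0.1519 + 0.3924 + 0.0037 + 0.1000 + 0.1709 + 0.1842 + 0.1939 + 0.2049 = 1.4019
D = 1 − ½ × 1.4019 = 1 − 0.70095 = 0.29905

0.30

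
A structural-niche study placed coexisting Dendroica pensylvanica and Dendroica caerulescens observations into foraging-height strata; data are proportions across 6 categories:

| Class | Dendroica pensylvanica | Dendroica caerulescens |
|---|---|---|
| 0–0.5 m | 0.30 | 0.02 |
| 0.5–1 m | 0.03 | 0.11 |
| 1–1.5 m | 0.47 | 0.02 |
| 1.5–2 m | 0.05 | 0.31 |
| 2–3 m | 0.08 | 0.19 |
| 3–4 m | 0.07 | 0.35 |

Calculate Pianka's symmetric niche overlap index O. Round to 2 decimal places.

Σ p₁ᵢp₂ᵢ = 0.0060 + 0.0033 + 0.0094 + 0.0155 + 0.0152 + 0.0245 = 0.0739
Σp_1ᵢ² = 0.30² + 0.03² + 0.47² + 0.05² + 0.08² + 0.07² = 0.0900 + 0.0009 + 0.2209 + 0.0025 + 0.0064 + 0.0049 = 0.3256
Σp_2ᵢ² = 0.02² + 0.11² + 0.02² + 0.31² + 0.19² + 0.35² = 0.0004 + 0.0121 + 0.0004 + 0.0961 + 0.0361 + 0.1225 = 0.2676
O = 0.0739 / √(0.3256 × 0.2676) = 0.0739 / 0.29518 = 0.2504

0.25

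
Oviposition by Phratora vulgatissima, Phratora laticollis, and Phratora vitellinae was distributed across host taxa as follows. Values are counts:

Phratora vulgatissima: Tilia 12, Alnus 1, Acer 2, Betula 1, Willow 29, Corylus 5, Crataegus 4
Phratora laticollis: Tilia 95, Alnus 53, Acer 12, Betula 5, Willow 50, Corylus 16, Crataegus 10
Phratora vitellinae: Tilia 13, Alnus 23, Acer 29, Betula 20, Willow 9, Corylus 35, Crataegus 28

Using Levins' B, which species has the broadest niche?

Proportions for Phratora vulgatissima (n=54): 12/54=0.2222, 1/54=0.0185, 2/54=0.0370, 1/54=0.0185, 29/54=0.5370, 5/54=0.0926, 4/54=0.0741
Proportions for Phratora laticollis (n=241): 95/241=0.3942, 53/241=0.2199, 12/241=0.0498, 5/241=0.0207, 50/241=0.2075, 16/241=0.0664, 10/241=0.0415
Proportions for Phratora vitellinae (n=157): 13/157=0.0828, 23/157=0.1465, 29/157=0.1847, 20/157=0.1274, 9/157=0.0573, 35/157=0.2229, 28/157=0.1783
Σp_vulgᵢ² = 0.2222² + 0.0185² + 0.0370² + 0.0185² + 0.5370² + 0.0926² + 0.0741² = 0.049373 + 0.000342 + 0.001369 + 0.000342 + 0.288369 + 0.008575 + 0.005491 = 0.353861
B_vulg = 1 / 0.353861 = 2.8260
Σp_latiᵢ² = 0.3942² + 0.2199² + 0.0498² + 0.0207² + 0.2075² + 0.0664² + 0.0415² = 0.155394 + 0.048356 + 0.002480 + 0.000428 + 0.043056 + 0.004409 + 0.001722 = 0.255845
B_lati = 1 / 0.255845 = 3.9086
Σp_viteᵢ² = 0.0828² + 0.1465² + 0.1847² + 0.1274² + 0.0573² + 0.2229² + 0.1783² = 0.006856 + 0.021462 + 0.034114 + 0.016231 + 0.003283 + 0.049684 + 0.031791 = 0.163421
B_vite = 1 / 0.163421 = 6.1192
Highest B → broadest niche (most generalist): Phratora vitellinae (B = 6.12).

Phratora vitellinae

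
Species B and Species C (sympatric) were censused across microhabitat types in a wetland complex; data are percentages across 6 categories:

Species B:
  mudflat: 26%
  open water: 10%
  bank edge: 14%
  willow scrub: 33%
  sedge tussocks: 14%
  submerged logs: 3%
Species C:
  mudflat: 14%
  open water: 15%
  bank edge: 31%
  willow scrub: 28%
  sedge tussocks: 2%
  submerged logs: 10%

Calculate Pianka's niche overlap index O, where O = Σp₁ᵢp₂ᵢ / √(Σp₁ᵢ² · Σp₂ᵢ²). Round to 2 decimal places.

Convert percentages to proportions (divide by 100).
Σ p₁ᵢp₂ᵢ = 0.0364 + 0.0150 + 0.0434 + 0.0924 + 0.0028 + 0.0030 = 0.1930
Σp_1ᵢ² = 0.26² + 0.10² + 0.14² + 0.33² + 0.14² + 0.03² = 0.0676 + 0.0100 + 0.0196 + 0.1089 + 0.0196 + 0.0009 = 0.2266
Σp_2ᵢ² = 0.14² + 0.15² + 0.31² + 0.28² + 0.02² + 0.10² = 0.0196 + 0.0225 + 0.0961 + 0.0784 + 0.0004 + 0.0100 = 0.2270
O = 0.1930 / √(0.2266 × 0.2270) = 0.1930 / 0.22680 = 0.8510

0.85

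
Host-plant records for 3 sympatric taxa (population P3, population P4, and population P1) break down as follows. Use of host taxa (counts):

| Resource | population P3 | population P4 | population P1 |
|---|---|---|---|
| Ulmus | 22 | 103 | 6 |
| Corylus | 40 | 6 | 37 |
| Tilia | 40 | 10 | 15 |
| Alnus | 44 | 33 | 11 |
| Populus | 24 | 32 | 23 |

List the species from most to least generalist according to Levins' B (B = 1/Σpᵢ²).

Proportions for population P3 (n=170): 22/170=0.1294, 40/170=0.2353, 40/170=0.2353, 44/170=0.2588, 24/170=0.1412
Proportions for population P4 (n=184): 103/184=0.5598, 6/184=0.0326, 10/184=0.0543, 33/184=0.1793, 32/184=0.1739
Proportions for population P1 (n=92): 6/92=0.0652, 37/92=0.4022, 15/92=0.1630, 11/92=0.1196, 23/92=0.2500
Σp_P3ᵢ² = 0.1294² + 0.2353² + 0.2353² + 0.2588² + 0.1412² = 0.016744 + 0.055366 + 0.055366 + 0.066977 + 0.019937 = 0.214390
B_P3 = 1 / 0.214390 = 4.6644
Σp_P4ᵢ² = 0.5598² + 0.0326² + 0.0543² + 0.1793² + 0.1739² = 0.313376 + 0.001063 + 0.002948 + 0.032148 + 0.030241 = 0.379776
B_P4 = 1 / 0.379776 = 2.6331
Σp_P1ᵢ² = 0.0652² + 0.4022² + 0.1630² + 0.1196² + 0.2500² = 0.004251 + 0.161765 + 0.026569 + 0.014304 + 0.062500 = 0.269389
B_P1 = 1 / 0.269389 = 3.7121
Ranking by B (broadest → narrowest): population P3 (4.66) > population P1 (3.71) > population P4 (2.63)

population P3 > population P1 > population P4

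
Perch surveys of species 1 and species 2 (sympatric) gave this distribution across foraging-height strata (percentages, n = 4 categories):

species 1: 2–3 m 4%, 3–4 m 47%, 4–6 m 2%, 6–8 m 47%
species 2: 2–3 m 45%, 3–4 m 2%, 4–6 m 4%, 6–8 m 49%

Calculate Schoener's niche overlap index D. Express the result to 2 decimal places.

0.55

Convert percentages to proportions (divide by 100).
Σ|p₁ᵢ − p₂ᵢ| = 0.41 + 0.45 + 0.02 + 0.02 = 0.90
D = 1 − ½ × 0.90 = 1 − 0.450 = 0.5500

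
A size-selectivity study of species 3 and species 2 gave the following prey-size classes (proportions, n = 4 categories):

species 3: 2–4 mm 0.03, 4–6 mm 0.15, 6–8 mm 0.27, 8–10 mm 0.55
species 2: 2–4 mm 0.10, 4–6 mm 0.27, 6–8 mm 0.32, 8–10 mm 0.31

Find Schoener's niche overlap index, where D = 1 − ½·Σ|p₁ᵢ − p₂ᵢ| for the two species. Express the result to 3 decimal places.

Σ|p₁ᵢ − p₂ᵢ| = 0.07 + 0.12 + 0.05 + 0.24 = 0.48
D = 1 − ½ × 0.48 = 1 − 0.240 = 0.76000

0.760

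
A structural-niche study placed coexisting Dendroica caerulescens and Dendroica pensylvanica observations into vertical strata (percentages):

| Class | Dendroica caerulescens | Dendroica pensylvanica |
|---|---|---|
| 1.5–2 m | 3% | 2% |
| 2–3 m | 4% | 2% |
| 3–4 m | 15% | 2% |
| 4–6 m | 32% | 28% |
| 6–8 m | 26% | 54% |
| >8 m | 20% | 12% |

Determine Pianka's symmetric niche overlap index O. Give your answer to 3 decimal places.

Convert percentages to proportions (divide by 100).
Σ p₁ᵢp₂ᵢ = 0.0006 + 0.0008 + 0.0030 + 0.0896 + 0.1404 + 0.0240 = 0.2584
Σp_1ᵢ² = 0.03² + 0.04² + 0.15² + 0.32² + 0.26² + 0.20² = 0.0009 + 0.0016 + 0.0225 + 0.1024 + 0.0676 + 0.0400 = 0.2350
Σp_2ᵢ² = 0.02² + 0.02² + 0.02² + 0.28² + 0.54² + 0.12² = 0.0004 + 0.0004 + 0.0004 + 0.0784 + 0.2916 + 0.0144 = 0.3856
O = 0.2584 / √(0.2350 × 0.3856) = 0.2584 / 0.301025 = 0.85840

0.858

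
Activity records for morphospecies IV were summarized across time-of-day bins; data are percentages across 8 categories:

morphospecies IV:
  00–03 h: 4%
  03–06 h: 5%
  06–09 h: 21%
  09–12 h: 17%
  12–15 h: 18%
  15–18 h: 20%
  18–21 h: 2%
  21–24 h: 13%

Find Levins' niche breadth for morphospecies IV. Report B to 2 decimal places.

Convert percentages to proportions (divide by 100).
Σpᵢ² = 0.04² + 0.05² + 0.21² + 0.17² + 0.18² + 0.20² + 0.02² + 0.13² = 0.0016 + 0.0025 + 0.0441 + 0.0289 + 0.0324 + 0.0400 + 0.0004 + 0.0169 = 0.1668
B = 1 / 0.1668 = 5.9952

6.00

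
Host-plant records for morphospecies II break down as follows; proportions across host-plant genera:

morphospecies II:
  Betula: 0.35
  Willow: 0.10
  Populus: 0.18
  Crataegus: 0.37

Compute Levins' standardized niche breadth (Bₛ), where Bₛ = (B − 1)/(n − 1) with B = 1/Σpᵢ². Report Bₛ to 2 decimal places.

Σpᵢ² = 0.35² + 0.10² + 0.18² + 0.37² = 0.1225 + 0.0100 + 0.0324 + 0.1369 = 0.3018
B = 1 / 0.3018 = 3.3135
Bₛ = (B − 1)/(n − 1) = (3.3135 − 1)/(4 − 1) = 2.3135/3 = 0.7712

0.77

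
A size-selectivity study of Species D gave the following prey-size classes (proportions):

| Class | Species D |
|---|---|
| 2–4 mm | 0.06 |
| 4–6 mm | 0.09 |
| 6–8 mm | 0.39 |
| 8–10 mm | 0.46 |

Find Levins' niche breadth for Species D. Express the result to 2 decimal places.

Σpᵢ² = 0.06² + 0.09² + 0.39² + 0.46² = 0.0036 + 0.0081 + 0.1521 + 0.2116 = 0.3754
B = 1 / 0.3754 = 2.6638

2.66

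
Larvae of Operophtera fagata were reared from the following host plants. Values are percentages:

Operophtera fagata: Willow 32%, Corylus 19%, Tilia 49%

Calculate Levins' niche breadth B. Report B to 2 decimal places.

2.64

Convert percentages to proportions (divide by 100).
Σpᵢ² = 0.32² + 0.19² + 0.49² = 0.1024 + 0.0361 + 0.2401 = 0.3786
B = 1 / 0.3786 = 2.6413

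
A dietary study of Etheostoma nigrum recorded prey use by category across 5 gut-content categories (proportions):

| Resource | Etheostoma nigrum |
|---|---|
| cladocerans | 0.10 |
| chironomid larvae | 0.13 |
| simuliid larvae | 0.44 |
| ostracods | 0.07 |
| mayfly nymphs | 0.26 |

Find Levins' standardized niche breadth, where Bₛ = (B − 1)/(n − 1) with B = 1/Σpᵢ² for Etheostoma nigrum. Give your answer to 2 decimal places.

0.60

Σpᵢ² = 0.10² + 0.13² + 0.44² + 0.07² + 0.26² = 0.0100 + 0.0169 + 0.1936 + 0.0049 + 0.0676 = 0.2930
B = 1 / 0.2930 = 3.4130
Bₛ = (B − 1)/(n − 1) = (3.4130 − 1)/(5 − 1) = 2.4130/4 = 0.6033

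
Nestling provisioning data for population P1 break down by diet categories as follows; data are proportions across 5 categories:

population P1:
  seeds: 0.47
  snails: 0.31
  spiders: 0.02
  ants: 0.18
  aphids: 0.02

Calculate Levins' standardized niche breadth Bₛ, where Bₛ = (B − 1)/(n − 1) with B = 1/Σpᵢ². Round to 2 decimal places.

Σpᵢ² = 0.47² + 0.31² + 0.02² + 0.18² + 0.02² = 0.2209 + 0.0961 + 0.0004 + 0.0324 + 0.0004 = 0.3502
B = 1 / 0.3502 = 2.8555
Bₛ = (B − 1)/(n − 1) = (2.8555 − 1)/(5 − 1) = 1.8555/4 = 0.4639

0.46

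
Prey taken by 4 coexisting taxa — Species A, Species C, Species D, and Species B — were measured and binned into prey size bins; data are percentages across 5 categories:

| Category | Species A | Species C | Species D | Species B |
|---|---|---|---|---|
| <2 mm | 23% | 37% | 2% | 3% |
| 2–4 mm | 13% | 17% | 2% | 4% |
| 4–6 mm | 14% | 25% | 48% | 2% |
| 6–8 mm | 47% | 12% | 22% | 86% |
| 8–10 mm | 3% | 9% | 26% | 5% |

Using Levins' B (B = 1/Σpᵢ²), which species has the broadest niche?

Species C

Convert percentages to proportions (divide by 100).
Σp_Aᵢ² = 0.23² + 0.13² + 0.14² + 0.47² + 0.03² = 0.0529 + 0.0169 + 0.0196 + 0.2209 + 0.0009 = 0.3112
B_A = 1 / 0.3112 = 3.2134
Σp_Cᵢ² = 0.37² + 0.17² + 0.25² + 0.12² + 0.09² = 0.1369 + 0.0289 + 0.0625 + 0.0144 + 0.0081 = 0.2508
B_C = 1 / 0.2508 = 3.9872
Σp_Dᵢ² = 0.02² + 0.02² + 0.48² + 0.22² + 0.26² = 0.0004 + 0.0004 + 0.2304 + 0.0484 + 0.0676 = 0.3472
B_D = 1 / 0.3472 = 2.8802
Σp_Bᵢ² = 0.03² + 0.04² + 0.02² + 0.86² + 0.05² = 0.0009 + 0.0016 + 0.0004 + 0.7396 + 0.0025 = 0.7450
B_B = 1 / 0.7450 = 1.3423
Highest B → broadest niche (most generalist): Species C (B = 3.99).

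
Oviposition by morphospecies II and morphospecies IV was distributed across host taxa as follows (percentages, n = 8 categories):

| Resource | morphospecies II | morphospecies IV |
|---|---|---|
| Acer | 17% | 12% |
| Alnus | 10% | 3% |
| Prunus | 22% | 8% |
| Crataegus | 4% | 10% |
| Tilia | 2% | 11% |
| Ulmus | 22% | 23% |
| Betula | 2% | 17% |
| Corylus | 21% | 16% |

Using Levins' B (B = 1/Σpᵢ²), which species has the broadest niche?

morphospecies IV

Convert percentages to proportions (divide by 100).
Σp_IIᵢ² = 0.17² + 0.10² + 0.22² + 0.04² + 0.02² + 0.22² + 0.02² + 0.21² = 0.0289 + 0.0100 + 0.0484 + 0.0016 + 0.0004 + 0.0484 + 0.0004 + 0.0441 = 0.1822
B_II = 1 / 0.1822 = 5.4885
Σp_IVᵢ² = 0.12² + 0.03² + 0.08² + 0.10² + 0.11² + 0.23² + 0.17² + 0.16² = 0.0144 + 0.0009 + 0.0064 + 0.0100 + 0.0121 + 0.0529 + 0.0289 + 0.0256 = 0.1512
B_IV = 1 / 0.1512 = 6.6138
Highest B → broadest niche (most generalist): morphospecies IV (B = 6.61).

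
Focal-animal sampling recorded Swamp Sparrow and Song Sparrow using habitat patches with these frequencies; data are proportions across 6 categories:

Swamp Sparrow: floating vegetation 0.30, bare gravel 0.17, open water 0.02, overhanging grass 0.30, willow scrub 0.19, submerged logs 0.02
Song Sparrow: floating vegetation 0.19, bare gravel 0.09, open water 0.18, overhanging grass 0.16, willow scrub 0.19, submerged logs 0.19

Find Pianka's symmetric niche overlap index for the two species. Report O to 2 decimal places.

Σ p₁ᵢp₂ᵢ = 0.0570 + 0.0153 + 0.0036 + 0.0480 + 0.0361 + 0.0038 = 0.1638
Σp_1ᵢ² = 0.30² + 0.17² + 0.02² + 0.30² + 0.19² + 0.02² = 0.0900 + 0.0289 + 0.0004 + 0.0900 + 0.0361 + 0.0004 = 0.2458
Σp_2ᵢ² = 0.19² + 0.09² + 0.18² + 0.16² + 0.19² + 0.19² = 0.0361 + 0.0081 + 0.0324 + 0.0256 + 0.0361 + 0.0361 = 0.1744
O = 0.1638 / √(0.2458 × 0.1744) = 0.1638 / 0.20704 = 0.7912

0.79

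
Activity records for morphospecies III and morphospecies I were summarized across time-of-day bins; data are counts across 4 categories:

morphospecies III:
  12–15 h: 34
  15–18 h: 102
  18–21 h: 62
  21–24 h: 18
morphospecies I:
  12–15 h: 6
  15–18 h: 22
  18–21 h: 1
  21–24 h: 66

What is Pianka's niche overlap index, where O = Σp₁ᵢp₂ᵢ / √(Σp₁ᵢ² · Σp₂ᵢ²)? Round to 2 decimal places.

Proportions for morphospecies III (n=216): 34/216=0.1574, 102/216=0.4722, 62/216=0.2870, 18/216=0.0833
Proportions for morphospecies I (n=95): 6/95=0.0632, 22/95=0.2316, 1/95=0.0105, 66/95=0.6947
Σ p₁ᵢp₂ᵢ = 0.009948 + 0.109362 + 0.003014 + 0.057869 = 0.180193
Σp_1ᵢ² = 0.1574² + 0.4722² + 0.2870² + 0.0833² = 0.024775 + 0.222973 + 0.082369 + 0.006939 = 0.337056
Σp_2ᵢ² = 0.0632² + 0.2316² + 0.0105² + 0.6947² = 0.003994 + 0.053639 + 0.000110 + 0.482608 = 0.540351
O = 0.180193 / √(0.337056 × 0.540351) = 0.180193 / 0.4267652 = 0.4222

0.42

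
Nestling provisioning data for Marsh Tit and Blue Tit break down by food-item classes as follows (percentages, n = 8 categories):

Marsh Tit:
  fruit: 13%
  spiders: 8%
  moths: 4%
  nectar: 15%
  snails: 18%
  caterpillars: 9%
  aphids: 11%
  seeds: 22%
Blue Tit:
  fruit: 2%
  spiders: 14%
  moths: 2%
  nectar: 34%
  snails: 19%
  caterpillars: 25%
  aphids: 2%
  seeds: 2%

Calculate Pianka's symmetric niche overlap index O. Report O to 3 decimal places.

Convert percentages to proportions (divide by 100).
Σ p₁ᵢp₂ᵢ = 0.0026 + 0.0112 + 0.0008 + 0.0510 + 0.0342 + 0.0225 + 0.0022 + 0.0044 = 0.1289
Σp_1ᵢ² = 0.13² + 0.08² + 0.04² + 0.15² + 0.18² + 0.09² + 0.11² + 0.22² = 0.0169 + 0.0064 + 0.0016 + 0.0225 + 0.0324 + 0.0081 + 0.0121 + 0.0484 = 0.1484
Σp_2ᵢ² = 0.02² + 0.14² + 0.02² + 0.34² + 0.19² + 0.25² + 0.02² + 0.02² = 0.0004 + 0.0196 + 0.0004 + 0.1156 + 0.0361 + 0.0625 + 0.0004 + 0.0004 = 0.2354
O = 0.1289 / √(0.1484 × 0.2354) = 0.1289 / 0.186905 = 0.68966

0.690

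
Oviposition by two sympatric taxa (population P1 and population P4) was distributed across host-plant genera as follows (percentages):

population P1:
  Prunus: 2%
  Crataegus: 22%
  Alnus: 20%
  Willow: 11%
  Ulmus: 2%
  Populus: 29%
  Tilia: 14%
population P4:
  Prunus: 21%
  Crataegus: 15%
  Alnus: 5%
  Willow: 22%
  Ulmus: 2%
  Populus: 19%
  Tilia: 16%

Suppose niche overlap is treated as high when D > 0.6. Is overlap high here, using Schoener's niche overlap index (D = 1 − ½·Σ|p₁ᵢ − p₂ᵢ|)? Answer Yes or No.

Convert percentages to proportions (divide by 100).
Σ|p₁ᵢ − p₂ᵢ| = 0.19 + 0.07 + 0.15 + 0.11 + 0.00 + 0.10 + 0.02 = 0.64
D = 1 − ½ × 0.64 = 1 − 0.320 = 0.6800
D = 0.6800 > 0.6 → Yes.

Yes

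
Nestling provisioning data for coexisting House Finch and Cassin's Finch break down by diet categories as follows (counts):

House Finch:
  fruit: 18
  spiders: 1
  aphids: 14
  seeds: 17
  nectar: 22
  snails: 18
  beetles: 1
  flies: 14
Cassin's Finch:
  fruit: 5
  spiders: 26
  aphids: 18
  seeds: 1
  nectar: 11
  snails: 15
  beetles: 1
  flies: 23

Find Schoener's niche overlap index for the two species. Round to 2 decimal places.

0.61

Proportions for House Finch (n=105): 18/105=0.1714, 1/105=0.0095, 14/105=0.1333, 17/105=0.1619, 22/105=0.2095, 18/105=0.1714, 1/105=0.0095, 14/105=0.1333
Proportions for Cassin's Finch (n=100): 5/100=0.0500, 26/100=0.2600, 18/100=0.1800, 1/100=0.0100, 11/100=0.1100, 15/100=0.1500, 1/100=0.0100, 23/100=0.2300
Σ|p₁ᵢ − p₂ᵢ| = 0.1214 + 0.2505 + 0.0467 + 0.1519 + 0.0995 + 0.0214 + 0.0005 + 0.0967 = 0.7886
D = 1 − ½ × 0.7886 = 1 − 0.39430 = 0.60570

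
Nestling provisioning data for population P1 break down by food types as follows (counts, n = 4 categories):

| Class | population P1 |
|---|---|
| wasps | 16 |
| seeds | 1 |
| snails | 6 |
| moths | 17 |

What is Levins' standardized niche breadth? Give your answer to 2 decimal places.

Proportions for population P1 (n=40): 16/40=0.4000, 1/40=0.0250, 6/40=0.1500, 17/40=0.4250
Σpᵢ² = 0.4000² + 0.0250² + 0.1500² + 0.4250² = 0.160000 + 0.000625 + 0.022500 + 0.180625 = 0.363750
B = 1 / 0.363750 = 2.7491
Bₛ = (B − 1)/(n − 1) = (2.7491 − 1)/(4 − 1) = 1.7491/3 = 0.5830

0.58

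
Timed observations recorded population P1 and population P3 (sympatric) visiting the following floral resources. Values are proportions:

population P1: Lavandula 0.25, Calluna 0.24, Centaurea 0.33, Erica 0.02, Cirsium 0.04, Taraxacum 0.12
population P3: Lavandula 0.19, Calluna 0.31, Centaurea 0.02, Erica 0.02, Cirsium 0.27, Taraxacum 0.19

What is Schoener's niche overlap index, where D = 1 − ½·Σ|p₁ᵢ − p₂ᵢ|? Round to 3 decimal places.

0.630

Σ|p₁ᵢ − p₂ᵢ| = 0.06 + 0.07 + 0.31 + 0.00 + 0.23 + 0.07 = 0.74
D = 1 − ½ × 0.74 = 1 − 0.370 = 0.63000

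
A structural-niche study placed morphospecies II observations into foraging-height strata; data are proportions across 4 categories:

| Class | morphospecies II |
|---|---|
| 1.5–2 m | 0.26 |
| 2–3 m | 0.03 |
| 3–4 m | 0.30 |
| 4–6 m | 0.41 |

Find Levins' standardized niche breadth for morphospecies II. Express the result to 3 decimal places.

0.687

Σpᵢ² = 0.26² + 0.03² + 0.30² + 0.41² = 0.0676 + 0.0009 + 0.0900 + 0.1681 = 0.3266
B = 1 / 0.3266 = 3.06185
Bₛ = (B − 1)/(n − 1) = (3.06185 − 1)/(4 − 1) = 2.06185/3 = 0.68728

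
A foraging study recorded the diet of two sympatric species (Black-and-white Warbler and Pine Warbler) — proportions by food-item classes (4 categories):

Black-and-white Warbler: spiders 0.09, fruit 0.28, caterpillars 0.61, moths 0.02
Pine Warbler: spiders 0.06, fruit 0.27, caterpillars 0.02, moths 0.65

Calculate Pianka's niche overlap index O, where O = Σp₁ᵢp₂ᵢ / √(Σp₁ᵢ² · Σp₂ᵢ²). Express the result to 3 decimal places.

0.222

Σ p₁ᵢp₂ᵢ = 0.0054 + 0.0756 + 0.0122 + 0.0130 = 0.1062
Σp_1ᵢ² = 0.09² + 0.28² + 0.61² + 0.02² = 0.0081 + 0.0784 + 0.3721 + 0.0004 = 0.4590
Σp_2ᵢ² = 0.06² + 0.27² + 0.02² + 0.65² = 0.0036 + 0.0729 + 0.0004 + 0.4225 = 0.4994
O = 0.1062 / √(0.4590 × 0.4994) = 0.1062 / 0.478774 = 0.22182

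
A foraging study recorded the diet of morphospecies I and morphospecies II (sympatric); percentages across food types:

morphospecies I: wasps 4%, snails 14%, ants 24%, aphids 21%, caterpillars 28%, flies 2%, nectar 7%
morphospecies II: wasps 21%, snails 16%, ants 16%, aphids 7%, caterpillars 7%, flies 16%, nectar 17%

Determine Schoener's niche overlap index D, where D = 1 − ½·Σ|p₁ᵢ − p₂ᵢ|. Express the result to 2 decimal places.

Convert percentages to proportions (divide by 100).
Σ|p₁ᵢ − p₂ᵢ| = 0.17 + 0.02 + 0.08 + 0.14 + 0.21 + 0.14 + 0.10 = 0.86
D = 1 − ½ × 0.86 = 1 − 0.430 = 0.5700

0.57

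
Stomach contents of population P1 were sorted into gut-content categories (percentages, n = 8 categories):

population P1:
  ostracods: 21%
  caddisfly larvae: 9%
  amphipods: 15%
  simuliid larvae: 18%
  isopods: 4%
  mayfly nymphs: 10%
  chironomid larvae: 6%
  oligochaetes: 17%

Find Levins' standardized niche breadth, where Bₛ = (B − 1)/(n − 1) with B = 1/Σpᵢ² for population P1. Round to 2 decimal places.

0.80

Convert percentages to proportions (divide by 100).
Σpᵢ² = 0.21² + 0.09² + 0.15² + 0.18² + 0.04² + 0.10² + 0.06² + 0.17² = 0.0441 + 0.0081 + 0.0225 + 0.0324 + 0.0016 + 0.0100 + 0.0036 + 0.0289 = 0.1512
B = 1 / 0.1512 = 6.6138
Bₛ = (B − 1)/(n − 1) = (6.6138 − 1)/(8 − 1) = 5.6138/7 = 0.8020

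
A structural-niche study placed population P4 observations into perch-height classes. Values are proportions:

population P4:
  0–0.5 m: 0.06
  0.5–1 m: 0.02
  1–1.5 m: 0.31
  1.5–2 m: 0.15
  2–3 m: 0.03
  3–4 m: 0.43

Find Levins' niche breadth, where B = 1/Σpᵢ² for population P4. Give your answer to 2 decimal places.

3.24

Σpᵢ² = 0.06² + 0.02² + 0.31² + 0.15² + 0.03² + 0.43² = 0.0036 + 0.0004 + 0.0961 + 0.0225 + 0.0009 + 0.1849 = 0.3084
B = 1 / 0.3084 = 3.2425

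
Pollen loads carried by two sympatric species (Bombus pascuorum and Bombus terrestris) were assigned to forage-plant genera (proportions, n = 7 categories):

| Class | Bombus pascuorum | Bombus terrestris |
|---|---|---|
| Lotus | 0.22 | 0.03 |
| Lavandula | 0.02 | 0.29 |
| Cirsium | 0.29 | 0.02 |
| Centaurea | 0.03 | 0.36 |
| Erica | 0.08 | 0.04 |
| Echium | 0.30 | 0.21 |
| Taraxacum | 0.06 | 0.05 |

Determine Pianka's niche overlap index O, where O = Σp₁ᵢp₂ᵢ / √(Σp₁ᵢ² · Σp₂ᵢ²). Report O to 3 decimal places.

Σ p₁ᵢp₂ᵢ = 0.0066 + 0.0058 + 0.0058 + 0.0108 + 0.0032 + 0.0630 + 0.0030 = 0.0982
Σp_1ᵢ² = 0.22² + 0.02² + 0.29² + 0.03² + 0.08² + 0.30² + 0.06² = 0.0484 + 0.0004 + 0.0841 + 0.0009 + 0.0064 + 0.0900 + 0.0036 = 0.2338
Σp_2ᵢ² = 0.03² + 0.29² + 0.02² + 0.36² + 0.04² + 0.21² + 0.05² = 0.0009 + 0.0841 + 0.0004 + 0.1296 + 0.0016 + 0.0441 + 0.0025 = 0.2632
O = 0.0982 / √(0.2338 × 0.2632) = 0.0982 / 0.248065 = 0.39586

0.396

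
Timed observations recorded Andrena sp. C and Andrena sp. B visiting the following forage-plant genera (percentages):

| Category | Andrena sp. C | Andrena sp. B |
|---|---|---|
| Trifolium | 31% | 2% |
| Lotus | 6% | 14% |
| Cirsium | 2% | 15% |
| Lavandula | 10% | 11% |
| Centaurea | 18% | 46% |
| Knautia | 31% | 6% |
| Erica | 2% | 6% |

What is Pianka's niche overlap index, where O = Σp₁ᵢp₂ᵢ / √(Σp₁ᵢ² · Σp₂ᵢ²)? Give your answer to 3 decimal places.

0.513

Convert percentages to proportions (divide by 100).
Σ p₁ᵢp₂ᵢ = 0.0062 + 0.0084 + 0.0030 + 0.0110 + 0.0828 + 0.0186 + 0.0012 = 0.1312
Σp_1ᵢ² = 0.31² + 0.06² + 0.02² + 0.10² + 0.18² + 0.31² + 0.02² = 0.0961 + 0.0036 + 0.0004 + 0.0100 + 0.0324 + 0.0961 + 0.0004 = 0.2390
Σp_2ᵢ² = 0.02² + 0.14² + 0.15² + 0.11² + 0.46² + 0.06² + 0.06² = 0.0004 + 0.0196 + 0.0225 + 0.0121 + 0.2116 + 0.0036 + 0.0036 = 0.2734
O = 0.1312 / √(0.2390 × 0.2734) = 0.1312 / 0.255622 = 0.51326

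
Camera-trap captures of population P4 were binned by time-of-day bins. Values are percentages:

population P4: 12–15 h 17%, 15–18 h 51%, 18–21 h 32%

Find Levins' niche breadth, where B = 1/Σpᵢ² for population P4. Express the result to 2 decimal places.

2.55

Convert percentages to proportions (divide by 100).
Σpᵢ² = 0.17² + 0.51² + 0.32² = 0.0289 + 0.2601 + 0.1024 = 0.3914
B = 1 / 0.3914 = 2.5549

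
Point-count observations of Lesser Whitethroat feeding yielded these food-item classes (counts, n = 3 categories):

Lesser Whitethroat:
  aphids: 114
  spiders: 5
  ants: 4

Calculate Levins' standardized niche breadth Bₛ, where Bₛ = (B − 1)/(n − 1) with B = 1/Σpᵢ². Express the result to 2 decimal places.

0.08

Proportions for Lesser Whitethroat (n=123): 114/123=0.9268, 5/123=0.0407, 4/123=0.0325
Σpᵢ² = 0.9268² + 0.0407² + 0.0325² = 0.858958 + 0.001656 + 0.001056 = 0.861670
B = 1 / 0.861670 = 1.1605
Bₛ = (B − 1)/(n − 1) = (1.1605 − 1)/(3 − 1) = 0.1605/2 = 0.0803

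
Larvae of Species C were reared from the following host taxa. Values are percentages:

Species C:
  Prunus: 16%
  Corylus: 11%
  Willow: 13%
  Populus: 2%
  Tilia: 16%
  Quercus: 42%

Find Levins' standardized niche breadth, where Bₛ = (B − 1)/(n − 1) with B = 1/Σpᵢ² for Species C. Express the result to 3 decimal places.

Convert percentages to proportions (divide by 100).
Σpᵢ² = 0.16² + 0.11² + 0.13² + 0.02² + 0.16² + 0.42² = 0.0256 + 0.0121 + 0.0169 + 0.0004 + 0.0256 + 0.1764 = 0.2570
B = 1 / 0.2570 = 3.89105
Bₛ = (B − 1)/(n − 1) = (3.89105 − 1)/(6 − 1) = 2.89105/5 = 0.57821

0.578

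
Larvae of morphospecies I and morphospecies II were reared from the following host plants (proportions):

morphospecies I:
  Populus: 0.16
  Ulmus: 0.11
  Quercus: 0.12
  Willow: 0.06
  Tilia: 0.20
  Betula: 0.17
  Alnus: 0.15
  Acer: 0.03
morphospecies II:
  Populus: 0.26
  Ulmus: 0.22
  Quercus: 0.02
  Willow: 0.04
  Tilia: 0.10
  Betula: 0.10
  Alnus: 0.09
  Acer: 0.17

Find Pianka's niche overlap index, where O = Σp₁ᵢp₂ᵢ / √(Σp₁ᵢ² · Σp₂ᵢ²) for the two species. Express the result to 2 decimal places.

Σ p₁ᵢp₂ᵢ = 0.0416 + 0.0242 + 0.0024 + 0.0024 + 0.0200 + 0.0170 + 0.0135 + 0.0051 = 0.1262
Σp_1ᵢ² = 0.16² + 0.11² + 0.12² + 0.06² + 0.20² + 0.17² + 0.15² + 0.03² = 0.0256 + 0.0121 + 0.0144 + 0.0036 + 0.0400 + 0.0289 + 0.0225 + 0.0009 = 0.1480
Σp_2ᵢ² = 0.26² + 0.22² + 0.02² + 0.04² + 0.10² + 0.10² + 0.09² + 0.17² = 0.0676 + 0.0484 + 0.0004 + 0.0016 + 0.0100 + 0.0100 + 0.0081 + 0.0289 = 0.1750
O = 0.1262 / √(0.1480 × 0.1750) = 0.1262 / 0.16093 = 0.7842

0.78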